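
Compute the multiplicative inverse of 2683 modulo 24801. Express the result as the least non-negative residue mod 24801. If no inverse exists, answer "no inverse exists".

7774

Extended Euclidean algorithm:
24801 = 9·2683 + 654
2683 = 4·654 + 67
654 = 9·67 + 51
67 = 1·51 + 16
51 = 3·16 + 3
16 = 5·3 + 1
3 = 3·1 + 0
Since gcd(2683, 24801) = 1, back-substitute to write 1 as a combination:
1 = 16 − 5·3
1 = −5·51 + 16·16
1 = 16·67 − 21·51
1 = −21·654 + 205·67
1 = 205·2683 − 841·654
1 = −841·24801 + 7774·2683
So 2683·7774 ≡ 1 (mod 24801).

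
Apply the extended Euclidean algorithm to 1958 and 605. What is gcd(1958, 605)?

Euclidean algorithm:
1958 = 3×605 + 143
605 = 4×143 + 33
143 = 4×33 + 11
33 = 3×11 + 0
gcd(1958, 605) = 11.
Back-substituting:
11 = 143 − 4·33
11 = −4·605 + 17·143
11 = 17·1958 − 55·605
So 11 = (17)·1958 + (-55)·605.

11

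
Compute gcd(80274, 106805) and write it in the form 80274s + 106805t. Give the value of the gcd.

1

Repeated division:
106805 = 1×80274 + 26531
80274 = 3×26531 + 681
26531 = 38×681 + 653
681 = 1×653 + 28
653 = 23×28 + 9
28 = 3×9 + 1
9 = 9×1 + 0
gcd(80274, 106805) = 1.
Back-substituting:
1 = 28 − 3·9
1 = −3·653 + 70·28
1 = 70·681 − 73·653
1 = −73·26531 + 2844·681
1 = 2844·80274 − 8605·26531
1 = −8605·106805 + 11449·80274
So 1 = (-8605)·106805 + (11449)·80274.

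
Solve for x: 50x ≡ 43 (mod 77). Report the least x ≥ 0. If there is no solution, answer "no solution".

First find gcd(50, 77):
77 = 1×50 + 27
50 = 1×27 + 23
27 = 1×23 + 4
23 = 5×4 + 3
4 = 1×3 + 1
3 = 3×1 + 0
gcd = 1, so a unique solution mod 77 exists.
Back-substitute for the Bézout coefficients:
1 = 4 − 3
1 = −23 + 6·4
1 = 6·27 − 7·23
1 = −7·50 + 13·27
1 = 13·77 − 20·50
So 50·(-20) ≡ 1 (mod 77), giving 50⁻¹ ≡ 57.
x ≡ 50⁻¹·43 ≡ 57·43 ≡ 64 (mod 77).

64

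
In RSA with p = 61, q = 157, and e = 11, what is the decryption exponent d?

φ(n) = (p−1)(q−1) = 60·156 = 9360.
Need d with 11·d ≡ 1 (mod 9360). Apply the extended Euclidean algorithm:
9360 = 850*11 + 10
11 = 1*10 + 1
10 = 10*1 + 0
Back-substitute:
1 = 11 − 10
1 = −9360 + 851·11
So 11·851 ≡ 1 (mod 9360), hence d = 851.

851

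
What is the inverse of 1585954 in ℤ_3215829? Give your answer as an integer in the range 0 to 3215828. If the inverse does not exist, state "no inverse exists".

291556

Extended Euclidean algorithm:
3215829 = 2·1585954 + 43921
1585954 = 36·43921 + 4798
43921 = 9·4798 + 739
4798 = 6·739 + 364
739 = 2·364 + 11
364 = 33·11 + 1
11 = 11·1 + 0
The gcd is 1. Working backward:
1 = 364 − 33·11
1 = −33·739 + 67·364
1 = 67·4798 − 435·739
1 = −435·43921 + 3982·4798
1 = 3982·1585954 − 143787·43921
1 = −143787·3215829 + 291556·1585954
So 1585954·291556 ≡ 1 (mod 3215829).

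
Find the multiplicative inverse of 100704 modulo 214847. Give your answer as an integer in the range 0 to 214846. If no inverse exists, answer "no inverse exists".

165080

Apply the Euclidean algorithm to 214847 and 100704:
214847 = 2×100704 + 13439
100704 = 7×13439 + 6631
13439 = 2×6631 + 177
6631 = 37×177 + 82
177 = 2×82 + 13
82 = 6×13 + 4
13 = 3×4 + 1
4 = 4×1 + 0
Since gcd(100704, 214847) = 1, back-substitute to write 1 as a combination:
1 = 13 − 3·4
1 = −3·82 + 19·13
1 = 19·177 − 41·82
1 = −41·6631 + 1536·177
1 = 1536·13439 − 3113·6631
1 = −3113·100704 + 23327·13439
1 = 23327·214847 − 49767·100704
Hence 100704⁻¹ ≡ -49767 ≡ 165080 (mod 214847).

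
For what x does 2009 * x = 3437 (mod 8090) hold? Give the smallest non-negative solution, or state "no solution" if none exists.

First find gcd(2009, 8090):
8090 = 4×2009 + 54
2009 = 37×54 + 11
54 = 4×11 + 10
11 = 1×10 + 1
10 = 10×1 + 0
gcd = 1, so a unique solution mod 8090 exists.
Back-substitute for the Bézout coefficients:
1 = 11 − 10
1 = −54 + 5·11
1 = 5·2009 − 186·54
1 = −186·8090 + 749·2009
So 2009·(749) ≡ 1 (mod 8090), giving 2009⁻¹ ≡ 749.
x ≡ 2009⁻¹·3437 ≡ 749·3437 ≡ 1693 (mod 8090).

1693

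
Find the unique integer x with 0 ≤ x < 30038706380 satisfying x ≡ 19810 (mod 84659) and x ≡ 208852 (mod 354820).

Write x = 19810 + 84659·k. Then 84659·k ≡ 208852 − 19810 ≡ 189042 (mod 354820).
Need 84659⁻¹ mod 354820. Extended Euclid on (354820, 84659):
354820 = 4·84659 + 16184
84659 = 5·16184 + 3739
16184 = 4·3739 + 1228
3739 = 3·1228 + 55
1228 = 22·55 + 18
55 = 3·18 + 1
18 = 18·1 + 0
Back-substitute:
1 = 55 − 3·18
1 = −3·1228 + 67·55
1 = 67·3739 − 204·1228
1 = −204·16184 + 883·3739
1 = 883·84659 − 4619·16184
1 = −4619·354820 + 19359·84659
84659⁻¹ ≡ 19359 (mod 354820), so k ≡ 19359·189042 ≡ 50598 (mod 354820).
x = 19810 + 84659·50598 = 4283595892.

4283595892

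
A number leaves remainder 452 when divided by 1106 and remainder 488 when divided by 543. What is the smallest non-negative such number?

242666

Write x = 452 + 1106·k. Then 1106·k ≡ 488 − 452 ≡ 36 (mod 543).
Need 1106⁻¹ mod 543. Extended Euclid on (543, 20):
543 = 27·20 + 3
20 = 6·3 + 2
3 = 1·2 + 1
2 = 2·1 + 0
Back-substitute:
1 = 3 − 2
1 = −20 + 7·3
1 = 7·543 − 190·20
1106⁻¹ ≡ 353 (mod 543), so k ≡ 353·36 ≡ 219 (mod 543).
x = 452 + 1106·219 = 242666.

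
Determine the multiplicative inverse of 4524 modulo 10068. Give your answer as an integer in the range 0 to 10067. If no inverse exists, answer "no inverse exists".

Compute gcd(4524, 10068):
10068 = 2×4524 + 1020
4524 = 4×1020 + 444
1020 = 2×444 + 132
444 = 3×132 + 48
132 = 2×48 + 36
48 = 1×36 + 12
36 = 3×12 + 0
The gcd is 12, not 1, hence no inverse exists.

no inverse exists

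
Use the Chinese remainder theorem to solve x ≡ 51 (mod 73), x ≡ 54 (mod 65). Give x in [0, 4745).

Write x = 51 + 73·k. Then 73·k ≡ 54 − 51 ≡ 3 (mod 65).
Need 73⁻¹ mod 65. Extended Euclid on (65, 8):
65 = 8·8 + 1
8 = 8·1 + 0
Back-substitute:
1 = 65 − 8·8
73⁻¹ ≡ 57 (mod 65), so k ≡ 57·3 ≡ 41 (mod 65).
x = 51 + 73·41 = 3044.

3044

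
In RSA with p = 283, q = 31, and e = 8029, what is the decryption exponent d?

5869

φ(n) = (p−1)(q−1) = 282·30 = 8460.
Need d with 8029·d ≡ 1 (mod 8460). Apply the extended Euclidean algorithm:
8460 = 1*8029 + 431
8029 = 18*431 + 271
431 = 1*271 + 160
271 = 1*160 + 111
160 = 1*111 + 49
111 = 2*49 + 13
49 = 3*13 + 10
13 = 1*10 + 3
10 = 3*3 + 1
3 = 3*1 + 0
Back-substitute:
1 = 10 − 3·3
1 = −3·13 + 4·10
1 = 4·49 − 15·13
1 = −15·111 + 34·49
1 = 34·160 − 49·111
1 = −49·271 + 83·160
1 = 83·431 − 132·271
1 = −132·8029 + 2459·431
1 = 2459·8460 − 2591·8029
So 8029·(-2591) ≡ 1 (mod 8460), hence d ≡ -2591 ≡ 5869 (mod 8460).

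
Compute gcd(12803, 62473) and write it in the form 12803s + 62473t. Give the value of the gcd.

Euclidean algorithm:
62473 = 4*12803 + 11261
12803 = 1*11261 + 1542
11261 = 7*1542 + 467
1542 = 3*467 + 141
467 = 3*141 + 44
141 = 3*44 + 9
44 = 4*9 + 8
9 = 1*8 + 1
8 = 8*1 + 0
gcd(12803, 62473) = 1.
Express as a combination:
1 = 9 − 8
1 = −44 + 5·9
1 = 5·141 − 16·44
1 = −16·467 + 53·141
1 = 53·1542 − 175·467
1 = −175·11261 + 1278·1542
1 = 1278·12803 − 1453·11261
1 = −1453·62473 + 7090·12803
So 1 = (-1453)·62473 + (7090)·12803.

1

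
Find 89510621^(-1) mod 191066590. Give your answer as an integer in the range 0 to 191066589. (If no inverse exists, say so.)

167311711

gcd(191066590, 89510621) by repeated division:
191066590 = 2·89510621 + 12045348
89510621 = 7·12045348 + 5193185
12045348 = 2·5193185 + 1658978
5193185 = 3·1658978 + 216251
1658978 = 7·216251 + 145221
216251 = 1·145221 + 71030
145221 = 2·71030 + 3161
71030 = 22·3161 + 1488
3161 = 2·1488 + 185
1488 = 8·185 + 8
185 = 23·8 + 1
8 = 8·1 + 0
gcd = 1, so the inverse exists. Back-substitute:
1 = 185 − 23·8
1 = −23·1488 + 185·185
1 = 185·3161 − 393·1488
1 = −393·71030 + 8831·3161
1 = 8831·145221 − 18055·71030
1 = −18055·216251 + 26886·145221
1 = 26886·1658978 − 206257·216251
1 = −206257·5193185 + 645657·1658978
1 = 645657·12045348 − 1497571·5193185
1 = −1497571·89510621 + 11128654·12045348
1 = 11128654·191066590 − 23754879·89510621
Thus 89510621·(-23754879) ≡ 1 (mod 191066590); reducing, -23754879 mod 191066590 = 167311711.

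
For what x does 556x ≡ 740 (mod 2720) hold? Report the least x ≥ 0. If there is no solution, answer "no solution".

First find gcd(556, 2720):
2720 = 4×556 + 496
556 = 1×496 + 60
496 = 8×60 + 16
60 = 3×16 + 12
16 = 1×12 + 4
12 = 3×4 + 0
gcd = 4 and 4 | 740, so solutions exist. Divide through by 4: 139x ≡ 185 (mod 680).
Now find 139⁻¹ mod 680:
680 = 4*139 + 124
139 = 1*124 + 15
124 = 8*15 + 4
15 = 3*4 + 3
4 = 1*3 + 1
3 = 3*1 + 0
Back-substitute:
1 = 4 − 3
1 = −15 + 4·4
1 = 4·124 − 33·15
1 = −33·139 + 37·124
1 = 37·680 − 181·139
So 139·(-181) ≡ 1 (mod 680), i.e. 139⁻¹ ≡ 499.
Then x ≡ 499·185 ≡ 515 (mod 680); the smallest non-negative solution is x = 515.

515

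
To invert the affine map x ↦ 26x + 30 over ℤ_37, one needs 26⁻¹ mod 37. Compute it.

Apply the Euclidean algorithm to 37 and 26:
37 = 1×26 + 11
26 = 2×11 + 4
11 = 2×4 + 3
4 = 1×3 + 1
3 = 3×1 + 0
The gcd is 1. Working backward:
1 = 4 − 3
1 = −11 + 3·4
1 = 3·26 − 7·11
1 = −7·37 + 10·26
So 26·10 ≡ 1 (mod 37).

10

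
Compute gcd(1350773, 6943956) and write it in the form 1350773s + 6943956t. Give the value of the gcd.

Apply Euclid's algorithm to 6943956 and 1350773:
6943956 = 5*1350773 + 190091
1350773 = 7*190091 + 20136
190091 = 9*20136 + 8867
20136 = 2*8867 + 2402
8867 = 3*2402 + 1661
2402 = 1*1661 + 741
1661 = 2*741 + 179
741 = 4*179 + 25
179 = 7*25 + 4
25 = 6*4 + 1
4 = 4*1 + 0
gcd(1350773, 6943956) = 1.
Working backward:
1 = 25 − 6·4
1 = −6·179 + 43·25
1 = 43·741 − 178·179
1 = −178·1661 + 399·741
1 = 399·2402 − 577·1661
1 = −577·8867 + 2130·2402
1 = 2130·20136 − 4837·8867
1 = −4837·190091 + 45663·20136
1 = 45663·1350773 − 324478·190091
1 = −324478·6943956 + 1668053·1350773
So 1 = (-324478)·6943956 + (1668053)·1350773.

1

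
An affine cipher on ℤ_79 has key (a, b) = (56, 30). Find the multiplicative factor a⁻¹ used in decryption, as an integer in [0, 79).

Run Euclid on (79, 56):
79 = 1·56 + 23
56 = 2·23 + 10
23 = 2·10 + 3
10 = 3·3 + 1
3 = 3·1 + 0
Since gcd(56, 79) = 1, back-substitute to write 1 as a combination:
1 = 10 − 3·3
1 = −3·23 + 7·10
1 = 7·56 − 17·23
1 = −17·79 + 24·56
So 56·24 ≡ 1 (mod 79).

24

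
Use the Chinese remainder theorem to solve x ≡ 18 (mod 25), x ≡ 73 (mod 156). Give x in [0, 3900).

Write x = 18 + 25·k. Then 25·k ≡ 73 − 18 ≡ 55 (mod 156).
Need 25⁻¹ mod 156. Extended Euclid on (156, 25):
156 = 6·25 + 6
25 = 4·6 + 1
6 = 6·1 + 0
Back-substitute:
1 = 25 − 4·6
1 = −4·156 + 25·25
25⁻¹ ≡ 25 (mod 156), so k ≡ 25·55 ≡ 127 (mod 156).
x = 18 + 25·127 = 3193.

3193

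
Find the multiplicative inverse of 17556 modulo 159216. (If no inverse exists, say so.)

Euclidean algorithm on 159216, 17556:
159216 = 9×17556 + 1212
17556 = 14×1212 + 588
1212 = 2×588 + 36
588 = 16×36 + 12
36 = 3×12 + 0
gcd(17556, 159216) = 12 ≠ 1, so 17556 has no multiplicative inverse modulo 159216.

no inverse exists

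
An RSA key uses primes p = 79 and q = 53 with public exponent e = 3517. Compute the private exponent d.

301

φ(n) = (p−1)(q−1) = 78·52 = 4056.
Need d with 3517·d ≡ 1 (mod 4056). Apply the extended Euclidean algorithm:
4056 = 1·3517 + 539
3517 = 6·539 + 283
539 = 1·283 + 256
283 = 1·256 + 27
256 = 9·27 + 13
27 = 2·13 + 1
13 = 13·1 + 0
Back-substitute:
1 = 27 − 2·13
1 = −2·256 + 19·27
1 = 19·283 − 21·256
1 = −21·539 + 40·283
1 = 40·3517 − 261·539
1 = −261·4056 + 301·3517
So 3517·301 ≡ 1 (mod 4056), hence d = 301.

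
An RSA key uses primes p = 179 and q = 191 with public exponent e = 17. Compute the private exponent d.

φ(n) = (p−1)(q−1) = 178·190 = 33820.
Need d with 17·d ≡ 1 (mod 33820). Apply the extended Euclidean algorithm:
33820 = 1989*17 + 7
17 = 2*7 + 3
7 = 2*3 + 1
3 = 3*1 + 0
Back-substitute:
1 = 7 − 2·3
1 = −2·17 + 5·7
1 = 5·33820 − 9947·17
So 17·(-9947) ≡ 1 (mod 33820), hence d ≡ -9947 ≡ 23873 (mod 33820).

23873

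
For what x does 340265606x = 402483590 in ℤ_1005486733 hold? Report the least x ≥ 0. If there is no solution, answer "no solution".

First find gcd(340265606, 1005486733):
1005486733 = 2·340265606 + 324955521
340265606 = 1·324955521 + 15310085
324955521 = 21·15310085 + 3443736
15310085 = 4·3443736 + 1535141
3443736 = 2·1535141 + 373454
1535141 = 4·373454 + 41325
373454 = 9·41325 + 1529
41325 = 27·1529 + 42
1529 = 36·42 + 17
42 = 2·17 + 8
17 = 2·8 + 1
8 = 8·1 + 0
gcd = 1, so a unique solution mod 1005486733 exists.
Back-substitute for the Bézout coefficients:
1 = 17 − 2·8
1 = −2·42 + 5·17
1 = 5·1529 − 182·42
1 = −182·41325 + 4919·1529
1 = 4919·373454 − 44453·41325
1 = −44453·1535141 + 182731·373454
1 = 182731·3443736 − 409915·1535141
1 = −409915·15310085 + 1822391·3443736
1 = 1822391·324955521 − 38680126·15310085
1 = −38680126·340265606 + 40502517·324955521
1 = 40502517·1005486733 − 119685160·340265606
So 340265606·(-119685160) ≡ 1 (mod 1005486733), giving 340265606⁻¹ ≡ 885801573.
x ≡ 340265606⁻¹·402483590 ≡ 885801573·402483590 ≡ 18042916 (mod 1005486733).

18042916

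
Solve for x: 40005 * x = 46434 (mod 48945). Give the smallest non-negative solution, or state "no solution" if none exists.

no solution

gcd(40005, 48945):
48945 = 1·40005 + 8940
40005 = 4·8940 + 4245
8940 = 2·4245 + 450
4245 = 9·450 + 195
450 = 2·195 + 60
195 = 3·60 + 15
60 = 4·15 + 0
gcd = 15, but 15 ∤ 46434, so the congruence has no solution.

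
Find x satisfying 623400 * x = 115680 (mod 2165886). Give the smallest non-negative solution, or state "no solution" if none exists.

81716

First find gcd(623400, 2165886):
2165886 = 3·623400 + 295686
623400 = 2·295686 + 32028
295686 = 9·32028 + 7434
32028 = 4·7434 + 2292
7434 = 3·2292 + 558
2292 = 4·558 + 60
558 = 9·60 + 18
60 = 3·18 + 6
18 = 3·6 + 0
gcd = 6 and 6 | 115680, so solutions exist. Divide through by 6: 103900x ≡ 19280 (mod 360981).
Now find 103900⁻¹ mod 360981:
360981 = 3*103900 + 49281
103900 = 2*49281 + 5338
49281 = 9*5338 + 1239
5338 = 4*1239 + 382
1239 = 3*382 + 93
382 = 4*93 + 10
93 = 9*10 + 3
10 = 3*3 + 1
3 = 3*1 + 0
Back-substitute:
1 = 10 − 3·3
1 = −3·93 + 28·10
1 = 28·382 − 115·93
1 = −115·1239 + 373·382
1 = 373·5338 − 1607·1239
1 = −1607·49281 + 14836·5338
1 = 14836·103900 − 31279·49281
1 = −31279·360981 + 108673·103900
So 103900⁻¹ ≡ 108673 (mod 360981).
Then x ≡ 108673·19280 ≡ 81716 (mod 360981); the smallest non-negative solution is x = 81716.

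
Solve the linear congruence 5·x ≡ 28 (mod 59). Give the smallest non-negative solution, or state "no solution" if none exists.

41

First find gcd(5, 59):
59 = 11*5 + 4
5 = 1*4 + 1
4 = 4*1 + 0
gcd = 1, so a unique solution mod 59 exists.
Back-substitute for the Bézout coefficients:
1 = 5 − 4
1 = −59 + 12·5
So 5·(12) ≡ 1 (mod 59), giving 5⁻¹ ≡ 12.
x ≡ 5⁻¹·28 ≡ 12·28 ≡ 41 (mod 59).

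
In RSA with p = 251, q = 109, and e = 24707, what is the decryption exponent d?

8843

φ(n) = (p−1)(q−1) = 250·108 = 27000.
Need d with 24707·d ≡ 1 (mod 27000). Apply the extended Euclidean algorithm:
27000 = 1·24707 + 2293
24707 = 10·2293 + 1777
2293 = 1·1777 + 516
1777 = 3·516 + 229
516 = 2·229 + 58
229 = 3·58 + 55
58 = 1·55 + 3
55 = 18·3 + 1
3 = 3·1 + 0
Back-substitute:
1 = 55 − 18·3
1 = −18·58 + 19·55
1 = 19·229 − 75·58
1 = −75·516 + 169·229
1 = 169·1777 − 582·516
1 = −582·2293 + 751·1777
1 = 751·24707 − 8092·2293
1 = −8092·27000 + 8843·24707
So 24707·8843 ≡ 1 (mod 27000), hence d = 8843.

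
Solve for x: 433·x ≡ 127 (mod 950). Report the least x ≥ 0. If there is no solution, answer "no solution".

First find gcd(433, 950):
950 = 2*433 + 84
433 = 5*84 + 13
84 = 6*13 + 6
13 = 2*6 + 1
6 = 6*1 + 0
gcd = 1, so a unique solution mod 950 exists.
Back-substitute for the Bézout coefficients:
1 = 13 − 2·6
1 = −2·84 + 13·13
1 = 13·433 − 67·84
1 = −67·950 + 147·433
So 433·(147) ≡ 1 (mod 950), giving 433⁻¹ ≡ 147.
x ≡ 433⁻¹·127 ≡ 147·127 ≡ 619 (mod 950).

619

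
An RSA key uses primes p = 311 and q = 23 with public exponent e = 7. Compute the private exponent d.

φ(n) = (p−1)(q−1) = 310·22 = 6820.
Need d with 7·d ≡ 1 (mod 6820). Apply the extended Euclidean algorithm:
6820 = 974·7 + 2
7 = 3·2 + 1
2 = 2·1 + 0
Back-substitute:
1 = 7 − 3·2
1 = −3·6820 + 2923·7
So 7·2923 ≡ 1 (mod 6820), hence d = 2923.

2923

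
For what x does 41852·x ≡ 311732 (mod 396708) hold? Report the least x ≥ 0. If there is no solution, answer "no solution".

36700

First find gcd(41852, 396708):
396708 = 9*41852 + 20040
41852 = 2*20040 + 1772
20040 = 11*1772 + 548
1772 = 3*548 + 128
548 = 4*128 + 36
128 = 3*36 + 20
36 = 1*20 + 16
20 = 1*16 + 4
16 = 4*4 + 0
gcd = 4 and 4 | 311732, so solutions exist. Divide through by 4: 10463x ≡ 77933 (mod 99177).
Now find 10463⁻¹ mod 99177:
99177 = 9·10463 + 5010
10463 = 2·5010 + 443
5010 = 11·443 + 137
443 = 3·137 + 32
137 = 4·32 + 9
32 = 3·9 + 5
9 = 1·5 + 4
5 = 1·4 + 1
4 = 4·1 + 0
Back-substitute:
1 = 5 − 4
1 = −9 + 2·5
1 = 2·32 − 7·9
1 = −7·137 + 30·32
1 = 30·443 − 97·137
1 = −97·5010 + 1097·443
1 = 1097·10463 − 2291·5010
1 = −2291·99177 + 21716·10463
So 10463⁻¹ ≡ 21716 (mod 99177).
Then x ≡ 21716·77933 ≡ 36700 (mod 99177); the smallest non-negative solution is x = 36700.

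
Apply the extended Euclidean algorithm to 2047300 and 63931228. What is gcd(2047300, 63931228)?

4

Euclidean algorithm:
63931228 = 31·2047300 + 464928
2047300 = 4·464928 + 187588
464928 = 2·187588 + 89752
187588 = 2·89752 + 8084
89752 = 11·8084 + 828
8084 = 9·828 + 632
828 = 1·632 + 196
632 = 3·196 + 44
196 = 4·44 + 20
44 = 2·20 + 4
20 = 5·4 + 0
gcd(2047300, 63931228) = 4.
Express as a combination:
4 = 44 − 2·20
4 = −2·196 + 9·44
4 = 9·632 − 29·196
4 = −29·828 + 38·632
4 = 38·8084 − 371·828
4 = −371·89752 + 4119·8084
4 = 4119·187588 − 8609·89752
4 = −8609·464928 + 21337·187588
4 = 21337·2047300 − 93957·464928
4 = −93957·63931228 + 2934004·2047300
So 4 = (-93957)·63931228 + (2934004)·2047300.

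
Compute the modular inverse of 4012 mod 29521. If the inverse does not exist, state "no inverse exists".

Run Euclid on (29521, 4012):
29521 = 7·4012 + 1437
4012 = 2·1437 + 1138
1437 = 1·1138 + 299
1138 = 3·299 + 241
299 = 1·241 + 58
241 = 4·58 + 9
58 = 6·9 + 4
9 = 2·4 + 1
4 = 4·1 + 0
gcd = 1, so the inverse exists. Back-substitute:
1 = 9 − 2·4
1 = −2·58 + 13·9
1 = 13·241 − 54·58
1 = −54·299 + 67·241
1 = 67·1138 − 255·299
1 = −255·1437 + 322·1138
1 = 322·4012 − 899·1437
1 = −899·29521 + 6615·4012
So 4012·6615 ≡ 1 (mod 29521).

6615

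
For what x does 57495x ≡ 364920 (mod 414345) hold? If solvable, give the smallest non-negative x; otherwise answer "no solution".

64

First find gcd(57495, 414345):
414345 = 7×57495 + 11880
57495 = 4×11880 + 9975
11880 = 1×9975 + 1905
9975 = 5×1905 + 450
1905 = 4×450 + 105
450 = 4×105 + 30
105 = 3×30 + 15
30 = 2×15 + 0
gcd = 15 and 15 | 364920, so solutions exist. Divide through by 15: 3833x ≡ 24328 (mod 27623).
Now find 3833⁻¹ mod 27623:
27623 = 7*3833 + 792
3833 = 4*792 + 665
792 = 1*665 + 127
665 = 5*127 + 30
127 = 4*30 + 7
30 = 4*7 + 2
7 = 3*2 + 1
2 = 2*1 + 0
Back-substitute:
1 = 7 − 3·2
1 = −3·30 + 13·7
1 = 13·127 − 55·30
1 = −55·665 + 288·127
1 = 288·792 − 343·665
1 = −343·3833 + 1660·792
1 = 1660·27623 − 11963·3833
So 3833·(-11963) ≡ 1 (mod 27623), i.e. 3833⁻¹ ≡ 15660.
Then x ≡ 15660·24328 ≡ 64 (mod 27623); the smallest non-negative solution is x = 64.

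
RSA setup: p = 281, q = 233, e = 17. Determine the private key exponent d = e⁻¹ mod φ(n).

φ(n) = (p−1)(q−1) = 280·232 = 64960.
Need d with 17·d ≡ 1 (mod 64960). Apply the extended Euclidean algorithm:
64960 = 3821*17 + 3
17 = 5*3 + 2
3 = 1*2 + 1
2 = 2*1 + 0
Back-substitute:
1 = 3 − 2
1 = −17 + 6·3
1 = 6·64960 − 22927·17
So 17·(-22927) ≡ 1 (mod 64960), hence d ≡ -22927 ≡ 42033 (mod 64960).

42033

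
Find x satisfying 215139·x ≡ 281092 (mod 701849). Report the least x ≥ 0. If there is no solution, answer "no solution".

First find gcd(215139, 701849):
701849 = 3·215139 + 56432
215139 = 3·56432 + 45843
56432 = 1·45843 + 10589
45843 = 4·10589 + 3487
10589 = 3·3487 + 128
3487 = 27·128 + 31
128 = 4·31 + 4
31 = 7·4 + 3
4 = 1·3 + 1
3 = 3·1 + 0
gcd = 1, so a unique solution mod 701849 exists.
Back-substitute for the Bézout coefficients:
1 = 4 − 3
1 = −31 + 8·4
1 = 8·128 − 33·31
1 = −33·3487 + 899·128
1 = 899·10589 − 2730·3487
1 = −2730·45843 + 11819·10589
1 = 11819·56432 − 14549·45843
1 = −14549·215139 + 55466·56432
1 = 55466·701849 − 180947·215139
So 215139·(-180947) ≡ 1 (mod 701849), giving 215139⁻¹ ≡ 520902.
x ≡ 215139⁻¹·281092 ≡ 520902·281092 ≡ 242906 (mod 701849).

242906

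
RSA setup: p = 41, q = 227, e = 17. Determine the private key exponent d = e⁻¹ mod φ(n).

φ(n) = (p−1)(q−1) = 40·226 = 9040.
Need d with 17·d ≡ 1 (mod 9040). Apply the extended Euclidean algorithm:
9040 = 531·17 + 13
17 = 1·13 + 4
13 = 3·4 + 1
4 = 4·1 + 0
Back-substitute:
1 = 13 − 3·4
1 = −3·17 + 4·13
1 = 4·9040 − 2127·17
So 17·(-2127) ≡ 1 (mod 9040), hence d ≡ -2127 ≡ 6913 (mod 9040).

6913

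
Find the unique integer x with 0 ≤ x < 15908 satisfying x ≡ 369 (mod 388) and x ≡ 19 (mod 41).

Write x = 369 + 388·k. Then 388·k ≡ 19 − 369 ≡ 19 (mod 41).
Need 388⁻¹ mod 41. Extended Euclid on (41, 19):
41 = 2*19 + 3
19 = 6*3 + 1
3 = 3*1 + 0
Back-substitute:
1 = 19 − 6·3
1 = −6·41 + 13·19
388⁻¹ ≡ 13 (mod 41), so k ≡ 13·19 ≡ 1 (mod 41).
x = 369 + 388·1 = 757.

757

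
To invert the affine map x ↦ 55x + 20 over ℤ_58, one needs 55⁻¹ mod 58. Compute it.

gcd(58, 55) by repeated division:
58 = 1·55 + 3
55 = 18·3 + 1
3 = 3·1 + 0
gcd = 1, so the inverse exists. Back-substitute:
1 = 55 − 18·3
1 = −18·58 + 19·55
So 55·19 ≡ 1 (mod 58).

19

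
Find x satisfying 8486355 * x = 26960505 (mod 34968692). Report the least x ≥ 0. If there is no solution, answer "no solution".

First find gcd(8486355, 34968692):
34968692 = 4·8486355 + 1023272
8486355 = 8·1023272 + 300179
1023272 = 3·300179 + 122735
300179 = 2·122735 + 54709
122735 = 2·54709 + 13317
54709 = 4·13317 + 1441
13317 = 9·1441 + 348
1441 = 4·348 + 49
348 = 7·49 + 5
49 = 9·5 + 4
5 = 1·4 + 1
4 = 4·1 + 0
gcd = 1, so a unique solution mod 34968692 exists.
Back-substitute for the Bézout coefficients:
1 = 5 − 4
1 = −49 + 10·5
1 = 10·348 − 71·49
1 = −71·1441 + 294·348
1 = 294·13317 − 2717·1441
1 = −2717·54709 + 11162·13317
1 = 11162·122735 − 25041·54709
1 = −25041·300179 + 61244·122735
1 = 61244·1023272 − 208773·300179
1 = −208773·8486355 + 1731428·1023272
1 = 1731428·34968692 − 7134485·8486355
So 8486355·(-7134485) ≡ 1 (mod 34968692), giving 8486355⁻¹ ≡ 27834207.
x ≡ 8486355⁻¹·26960505 ≡ 27834207·26960505 ≡ 28199347 (mod 34968692).

28199347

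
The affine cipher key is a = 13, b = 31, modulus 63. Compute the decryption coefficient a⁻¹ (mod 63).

Extended Euclidean algorithm:
63 = 4·13 + 11
13 = 1·11 + 2
11 = 5·2 + 1
2 = 2·1 + 0
gcd = 1, so the inverse exists. Back-substitute:
1 = 11 − 5·2
1 = −5·13 + 6·11
1 = 6·63 − 29·13
Thus 13·(-29) ≡ 1 (mod 63); reducing, -29 mod 63 = 34.

34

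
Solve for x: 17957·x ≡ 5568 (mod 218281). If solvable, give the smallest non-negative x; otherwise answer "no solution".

210453

First find gcd(17957, 218281):
218281 = 12×17957 + 2797
17957 = 6×2797 + 1175
2797 = 2×1175 + 447
1175 = 2×447 + 281
447 = 1×281 + 166
281 = 1×166 + 115
166 = 1×115 + 51
115 = 2×51 + 13
51 = 3×13 + 12
13 = 1×12 + 1
12 = 12×1 + 0
gcd = 1, so a unique solution mod 218281 exists.
Back-substitute for the Bézout coefficients:
1 = 13 − 12
1 = −51 + 4·13
1 = 4·115 − 9·51
1 = −9·166 + 13·115
1 = 13·281 − 22·166
1 = −22·447 + 35·281
1 = 35·1175 − 92·447
1 = −92·2797 + 219·1175
1 = 219·17957 − 1406·2797
1 = −1406·218281 + 17091·17957
So 17957·(17091) ≡ 1 (mod 218281), giving 17957⁻¹ ≡ 17091.
x ≡ 17957⁻¹·5568 ≡ 17091·5568 ≡ 210453 (mod 218281).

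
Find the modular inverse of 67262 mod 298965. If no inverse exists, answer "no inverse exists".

68543

Extended Euclidean algorithm:
298965 = 4·67262 + 29917
67262 = 2·29917 + 7428
29917 = 4·7428 + 205
7428 = 36·205 + 48
205 = 4·48 + 13
48 = 3·13 + 9
13 = 1·9 + 4
9 = 2·4 + 1
4 = 4·1 + 0
The gcd is 1. Working backward:
1 = 9 − 2·4
1 = −2·13 + 3·9
1 = 3·48 − 11·13
1 = −11·205 + 47·48
1 = 47·7428 − 1703·205
1 = −1703·29917 + 6859·7428
1 = 6859·67262 − 15421·29917
1 = −15421·298965 + 68543·67262
So 67262·68543 ≡ 1 (mod 298965).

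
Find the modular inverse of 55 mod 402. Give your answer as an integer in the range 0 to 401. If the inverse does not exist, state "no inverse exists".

307

Extended Euclidean algorithm:
402 = 7·55 + 17
55 = 3·17 + 4
17 = 4·4 + 1
4 = 4·1 + 0
Since gcd(55, 402) = 1, back-substitute to write 1 as a combination:
1 = 17 − 4·4
1 = −4·55 + 13·17
1 = 13·402 − 95·55
Thus 55·(-95) ≡ 1 (mod 402); reducing, -95 mod 402 = 307.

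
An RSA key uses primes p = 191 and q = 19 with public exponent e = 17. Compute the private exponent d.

2213

φ(n) = (p−1)(q−1) = 190·18 = 3420.
Need d with 17·d ≡ 1 (mod 3420). Apply the extended Euclidean algorithm:
3420 = 201·17 + 3
17 = 5·3 + 2
3 = 1·2 + 1
2 = 2·1 + 0
Back-substitute:
1 = 3 − 2
1 = −17 + 6·3
1 = 6·3420 − 1207·17
So 17·(-1207) ≡ 1 (mod 3420), hence d ≡ -1207 ≡ 2213 (mod 3420).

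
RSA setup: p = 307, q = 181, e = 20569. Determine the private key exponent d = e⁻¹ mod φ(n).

12409

φ(n) = (p−1)(q−1) = 306·180 = 55080.
Need d with 20569·d ≡ 1 (mod 55080). Apply the extended Euclidean algorithm:
55080 = 2*20569 + 13942
20569 = 1*13942 + 6627
13942 = 2*6627 + 688
6627 = 9*688 + 435
688 = 1*435 + 253
435 = 1*253 + 182
253 = 1*182 + 71
182 = 2*71 + 40
71 = 1*40 + 31
40 = 1*31 + 9
31 = 3*9 + 4
9 = 2*4 + 1
4 = 4*1 + 0
Back-substitute:
1 = 9 − 2·4
1 = −2·31 + 7·9
1 = 7·40 − 9·31
1 = −9·71 + 16·40
1 = 16·182 − 41·71
1 = −41·253 + 57·182
1 = 57·435 − 98·253
1 = −98·688 + 155·435
1 = 155·6627 − 1493·688
1 = −1493·13942 + 3141·6627
1 = 3141·20569 − 4634·13942
1 = −4634·55080 + 12409·20569
So 20569·12409 ≡ 1 (mod 55080), hence d = 12409.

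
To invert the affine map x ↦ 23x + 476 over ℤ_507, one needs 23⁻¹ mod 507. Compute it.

485

Apply the Euclidean algorithm to 507 and 23:
507 = 22×23 + 1
23 = 23×1 + 0
The gcd is 1. Working backward:
1 = 507 − 22·23
So 23·(-22) ≡ 1 (mod 507), and -22 ≡ 485 (mod 507).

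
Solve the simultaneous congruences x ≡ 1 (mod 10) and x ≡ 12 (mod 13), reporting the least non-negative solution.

Write x = 1 + 10·k. Then 10·k ≡ 12 − 1 ≡ 11 (mod 13).
Need 10⁻¹ mod 13. Extended Euclid on (13, 10):
13 = 1*10 + 3
10 = 3*3 + 1
3 = 3*1 + 0
Back-substitute:
1 = 10 − 3·3
1 = −3·13 + 4·10
10⁻¹ ≡ 4 (mod 13), so k ≡ 4·11 ≡ 5 (mod 13).
x = 1 + 10·5 = 51.

51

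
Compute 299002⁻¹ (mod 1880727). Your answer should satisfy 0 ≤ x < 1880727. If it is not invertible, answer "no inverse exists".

46804

Run Euclid on (1880727, 299002):
1880727 = 6*299002 + 86715
299002 = 3*86715 + 38857
86715 = 2*38857 + 9001
38857 = 4*9001 + 2853
9001 = 3*2853 + 442
2853 = 6*442 + 201
442 = 2*201 + 40
201 = 5*40 + 1
40 = 40*1 + 0
The gcd is 1. Working backward:
1 = 201 − 5·40
1 = −5·442 + 11·201
1 = 11·2853 − 71·442
1 = −71·9001 + 224·2853
1 = 224·38857 − 967·9001
1 = −967·86715 + 2158·38857
1 = 2158·299002 − 7441·86715
1 = −7441·1880727 + 46804·299002
So 299002·46804 ≡ 1 (mod 1880727).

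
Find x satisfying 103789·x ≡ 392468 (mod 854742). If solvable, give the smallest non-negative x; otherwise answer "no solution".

gcd(103789, 854742):
854742 = 8·103789 + 24430
103789 = 4·24430 + 6069
24430 = 4·6069 + 154
6069 = 39·154 + 63
154 = 2·63 + 28
63 = 2·28 + 7
28 = 4·7 + 0
gcd = 7, but 7 ∤ 392468, so the congruence has no solution.

no solution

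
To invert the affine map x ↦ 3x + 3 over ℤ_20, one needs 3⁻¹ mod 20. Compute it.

Extended Euclidean algorithm:
20 = 6·3 + 2
3 = 1·2 + 1
2 = 2·1 + 0
Since gcd(3, 20) = 1, back-substitute to write 1 as a combination:
1 = 3 − 2
1 = −20 + 7·3
So 3·7 ≡ 1 (mod 20).

7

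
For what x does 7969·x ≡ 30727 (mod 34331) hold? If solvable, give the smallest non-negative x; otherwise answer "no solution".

33344

First find gcd(7969, 34331):
34331 = 4×7969 + 2455
7969 = 3×2455 + 604
2455 = 4×604 + 39
604 = 15×39 + 19
39 = 2×19 + 1
19 = 19×1 + 0
gcd = 1, so a unique solution mod 34331 exists.
Back-substitute for the Bézout coefficients:
1 = 39 − 2·19
1 = −2·604 + 31·39
1 = 31·2455 − 126·604
1 = −126·7969 + 409·2455
1 = 409·34331 − 1762·7969
So 7969·(-1762) ≡ 1 (mod 34331), giving 7969⁻¹ ≡ 32569.
x ≡ 7969⁻¹·30727 ≡ 32569·30727 ≡ 33344 (mod 34331).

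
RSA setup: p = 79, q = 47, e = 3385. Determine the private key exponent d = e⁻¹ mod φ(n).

2881

φ(n) = (p−1)(q−1) = 78·46 = 3588.
Need d with 3385·d ≡ 1 (mod 3588). Apply the extended Euclidean algorithm:
3588 = 1·3385 + 203
3385 = 16·203 + 137
203 = 1·137 + 66
137 = 2·66 + 5
66 = 13·5 + 1
5 = 5·1 + 0
Back-substitute:
1 = 66 − 13·5
1 = −13·137 + 27·66
1 = 27·203 − 40·137
1 = −40·3385 + 667·203
1 = 667·3588 − 707·3385
So 3385·(-707) ≡ 1 (mod 3588), hence d ≡ -707 ≡ 2881 (mod 3588).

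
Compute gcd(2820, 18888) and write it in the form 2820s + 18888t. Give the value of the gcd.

12

Euclidean algorithm:
18888 = 6×2820 + 1968
2820 = 1×1968 + 852
1968 = 2×852 + 264
852 = 3×264 + 60
264 = 4×60 + 24
60 = 2×24 + 12
24 = 2×12 + 0
gcd(2820, 18888) = 12.
Back-substituting:
12 = 60 − 2·24
12 = −2·264 + 9·60
12 = 9·852 − 29·264
12 = −29·1968 + 67·852
12 = 67·2820 − 96·1968
12 = −96·18888 + 643·2820
So 12 = (-96)·18888 + (643)·2820.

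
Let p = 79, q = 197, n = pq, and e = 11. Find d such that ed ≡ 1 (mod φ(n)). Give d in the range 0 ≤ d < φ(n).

8339

φ(n) = (p−1)(q−1) = 78·196 = 15288.
Need d with 11·d ≡ 1 (mod 15288). Apply the extended Euclidean algorithm:
15288 = 1389·11 + 9
11 = 1·9 + 2
9 = 4·2 + 1
2 = 2·1 + 0
Back-substitute:
1 = 9 − 4·2
1 = −4·11 + 5·9
1 = 5·15288 − 6949·11
So 11·(-6949) ≡ 1 (mod 15288), hence d ≡ -6949 ≡ 8339 (mod 15288).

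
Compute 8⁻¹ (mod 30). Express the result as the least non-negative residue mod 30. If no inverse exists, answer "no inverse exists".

no inverse exists

Euclidean algorithm on 30, 8:
30 = 3·8 + 6
8 = 1·6 + 2
6 = 3·2 + 0
The gcd is 2, not 1, hence no inverse exists.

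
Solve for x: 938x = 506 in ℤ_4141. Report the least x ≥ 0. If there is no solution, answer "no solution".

First find gcd(938, 4141):
4141 = 4×938 + 389
938 = 2×389 + 160
389 = 2×160 + 69
160 = 2×69 + 22
69 = 3×22 + 3
22 = 7×3 + 1
3 = 3×1 + 0
gcd = 1, so a unique solution mod 4141 exists.
Back-substitute for the Bézout coefficients:
1 = 22 − 7·3
1 = −7·69 + 22·22
1 = 22·160 − 51·69
1 = −51·389 + 124·160
1 = 124·938 − 299·389
1 = −299·4141 + 1320·938
So 938·(1320) ≡ 1 (mod 4141), giving 938⁻¹ ≡ 1320.
x ≡ 938⁻¹·506 ≡ 1320·506 ≡ 1219 (mod 4141).

1219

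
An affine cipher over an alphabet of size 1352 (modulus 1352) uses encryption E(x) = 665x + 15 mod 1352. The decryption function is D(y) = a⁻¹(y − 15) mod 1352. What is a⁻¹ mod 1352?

Run Euclid on (1352, 665):
1352 = 2·665 + 22
665 = 30·22 + 5
22 = 4·5 + 2
5 = 2·2 + 1
2 = 2·1 + 0
The gcd is 1. Working backward:
1 = 5 − 2·2
1 = −2·22 + 9·5
1 = 9·665 − 272·22
1 = −272·1352 + 553·665
So 665·553 ≡ 1 (mod 1352).

553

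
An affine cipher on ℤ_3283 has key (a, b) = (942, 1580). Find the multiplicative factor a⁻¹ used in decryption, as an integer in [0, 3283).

352

Extended Euclidean algorithm:
3283 = 3·942 + 457
942 = 2·457 + 28
457 = 16·28 + 9
28 = 3·9 + 1
9 = 9·1 + 0
Since gcd(942, 3283) = 1, back-substitute to write 1 as a combination:
1 = 28 − 3·9
1 = −3·457 + 49·28
1 = 49·942 − 101·457
1 = −101·3283 + 352·942
So 942·352 ≡ 1 (mod 3283).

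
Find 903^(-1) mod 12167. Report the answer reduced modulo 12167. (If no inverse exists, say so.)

7249

Run Euclid on (12167, 903):
12167 = 13*903 + 428
903 = 2*428 + 47
428 = 9*47 + 5
47 = 9*5 + 2
5 = 2*2 + 1
2 = 2*1 + 0
Since gcd(903, 12167) = 1, back-substitute to write 1 as a combination:
1 = 5 − 2·2
1 = −2·47 + 19·5
1 = 19·428 − 173·47
1 = −173·903 + 365·428
1 = 365·12167 − 4918·903
Thus 903·(-4918) ≡ 1 (mod 12167); reducing, -4918 mod 12167 = 7249.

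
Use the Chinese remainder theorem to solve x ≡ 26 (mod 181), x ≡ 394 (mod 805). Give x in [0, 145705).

Write x = 26 + 181·k. Then 181·k ≡ 394 − 26 ≡ 368 (mod 805).
Need 181⁻¹ mod 805. Extended Euclid on (805, 181):
805 = 4·181 + 81
181 = 2·81 + 19
81 = 4·19 + 5
19 = 3·5 + 4
5 = 1·4 + 1
4 = 4·1 + 0
Back-substitute:
1 = 5 − 4
1 = −19 + 4·5
1 = 4·81 − 17·19
1 = −17·181 + 38·81
1 = 38·805 − 169·181
181⁻¹ ≡ 636 (mod 805), so k ≡ 636·368 ≡ 598 (mod 805).
x = 26 + 181·598 = 108264.

108264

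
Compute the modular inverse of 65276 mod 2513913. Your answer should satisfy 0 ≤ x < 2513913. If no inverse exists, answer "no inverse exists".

gcd(2513913, 65276) by repeated division:
2513913 = 38·65276 + 33425
65276 = 1·33425 + 31851
33425 = 1·31851 + 1574
31851 = 20·1574 + 371
1574 = 4·371 + 90
371 = 4·90 + 11
90 = 8·11 + 2
11 = 5·2 + 1
2 = 2·1 + 0
The gcd is 1. Working backward:
1 = 11 − 5·2
1 = −5·90 + 41·11
1 = 41·371 − 169·90
1 = −169·1574 + 717·371
1 = 717·31851 − 14509·1574
1 = −14509·33425 + 15226·31851
1 = 15226·65276 − 29735·33425
1 = −29735·2513913 + 1145156·65276
So 65276·1145156 ≡ 1 (mod 2513913).

1145156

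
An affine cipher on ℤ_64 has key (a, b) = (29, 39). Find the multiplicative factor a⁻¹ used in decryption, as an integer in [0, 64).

Extended Euclidean algorithm:
64 = 2*29 + 6
29 = 4*6 + 5
6 = 1*5 + 1
5 = 5*1 + 0
The gcd is 1. Working backward:
1 = 6 − 5
1 = −29 + 5·6
1 = 5·64 − 11·29
So 29·(-11) ≡ 1 (mod 64), and -11 ≡ 53 (mod 64).

53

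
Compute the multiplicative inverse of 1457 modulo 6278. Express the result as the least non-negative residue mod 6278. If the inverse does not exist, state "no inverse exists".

1995

Run Euclid on (6278, 1457):
6278 = 4*1457 + 450
1457 = 3*450 + 107
450 = 4*107 + 22
107 = 4*22 + 19
22 = 1*19 + 3
19 = 6*3 + 1
3 = 3*1 + 0
The gcd is 1. Working backward:
1 = 19 − 6·3
1 = −6·22 + 7·19
1 = 7·107 − 34·22
1 = −34·450 + 143·107
1 = 143·1457 − 463·450
1 = −463·6278 + 1995·1457
So 1457·1995 ≡ 1 (mod 6278).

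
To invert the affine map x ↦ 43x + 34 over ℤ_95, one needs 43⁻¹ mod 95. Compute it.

gcd(95, 43) by repeated division:
95 = 2*43 + 9
43 = 4*9 + 7
9 = 1*7 + 2
7 = 3*2 + 1
2 = 2*1 + 0
The gcd is 1. Working backward:
1 = 7 − 3·2
1 = −3·9 + 4·7
1 = 4·43 − 19·9
1 = −19·95 + 42·43
So 43·42 ≡ 1 (mod 95).

42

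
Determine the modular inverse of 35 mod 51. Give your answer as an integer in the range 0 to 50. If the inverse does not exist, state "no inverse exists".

Apply the Euclidean algorithm to 51 and 35:
51 = 1×35 + 16
35 = 2×16 + 3
16 = 5×3 + 1
3 = 3×1 + 0
The gcd is 1. Working backward:
1 = 16 − 5·3
1 = −5·35 + 11·16
1 = 11·51 − 16·35
Thus 35·(-16) ≡ 1 (mod 51); reducing, -16 mod 51 = 35.

35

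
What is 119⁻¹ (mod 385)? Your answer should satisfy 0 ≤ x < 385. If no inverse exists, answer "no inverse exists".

no inverse exists

Euclidean algorithm on 385, 119:
385 = 3×119 + 28
119 = 4×28 + 7
28 = 4×7 + 0
gcd(119, 385) = 7 ≠ 1, so 119 has no multiplicative inverse modulo 385.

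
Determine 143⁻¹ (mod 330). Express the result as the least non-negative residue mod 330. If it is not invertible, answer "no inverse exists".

no inverse exists

Euclidean algorithm on 330, 143:
330 = 2·143 + 44
143 = 3·44 + 11
44 = 4·11 + 0
Since gcd = 11 > 1, 143 is not a unit mod 330.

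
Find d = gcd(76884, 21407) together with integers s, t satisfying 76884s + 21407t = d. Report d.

Repeated division:
76884 = 3*21407 + 12663
21407 = 1*12663 + 8744
12663 = 1*8744 + 3919
8744 = 2*3919 + 906
3919 = 4*906 + 295
906 = 3*295 + 21
295 = 14*21 + 1
21 = 21*1 + 0
gcd(76884, 21407) = 1.
Back-substituting:
1 = 295 − 14·21
1 = −14·906 + 43·295
1 = 43·3919 − 186·906
1 = −186·8744 + 415·3919
1 = 415·12663 − 601·8744
1 = −601·21407 + 1016·12663
1 = 1016·76884 − 3649·21407
So 1 = (1016)·76884 + (-3649)·21407.

1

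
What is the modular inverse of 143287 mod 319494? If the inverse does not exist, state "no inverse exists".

93781

gcd(319494, 143287) by repeated division:
319494 = 2·143287 + 32920
143287 = 4·32920 + 11607
32920 = 2·11607 + 9706
11607 = 1·9706 + 1901
9706 = 5·1901 + 201
1901 = 9·201 + 92
201 = 2·92 + 17
92 = 5·17 + 7
17 = 2·7 + 3
7 = 2·3 + 1
3 = 3·1 + 0
Since gcd(143287, 319494) = 1, back-substitute to write 1 as a combination:
1 = 7 − 2·3
1 = −2·17 + 5·7
1 = 5·92 − 27·17
1 = −27·201 + 59·92
1 = 59·1901 − 558·201
1 = −558·9706 + 2849·1901
1 = 2849·11607 − 3407·9706
1 = −3407·32920 + 9663·11607
1 = 9663·143287 − 42059·32920
1 = −42059·319494 + 93781·143287
So 143287·93781 ≡ 1 (mod 319494).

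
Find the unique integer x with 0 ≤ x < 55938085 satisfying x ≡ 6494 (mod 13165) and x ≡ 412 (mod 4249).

37553074

Write x = 6494 + 13165·k. Then 13165·k ≡ 412 − 6494 ≡ 2416 (mod 4249).
Need 13165⁻¹ mod 4249. Extended Euclid on (4249, 418):
4249 = 10*418 + 69
418 = 6*69 + 4
69 = 17*4 + 1
4 = 4*1 + 0
Back-substitute:
1 = 69 − 17·4
1 = −17·418 + 103·69
1 = 103·4249 − 1047·418
13165⁻¹ ≡ 3202 (mod 4249), so k ≡ 3202·2416 ≡ 2852 (mod 4249).
x = 6494 + 13165·2852 = 37553074.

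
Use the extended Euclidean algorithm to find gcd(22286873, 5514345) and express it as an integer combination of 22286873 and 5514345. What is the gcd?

Euclidean algorithm:
22286873 = 4×5514345 + 229493
5514345 = 24×229493 + 6513
229493 = 35×6513 + 1538
6513 = 4×1538 + 361
1538 = 4×361 + 94
361 = 3×94 + 79
94 = 1×79 + 15
79 = 5×15 + 4
15 = 3×4 + 3
4 = 1×3 + 1
3 = 3×1 + 0
gcd(22286873, 5514345) = 1.
Working backward:
1 = 4 − 3
1 = −15 + 4·4
1 = 4·79 − 21·15
1 = −21·94 + 25·79
1 = 25·361 − 96·94
1 = −96·1538 + 409·361
1 = 409·6513 − 1732·1538
1 = −1732·229493 + 61029·6513
1 = 61029·5514345 − 1466428·229493
1 = −1466428·22286873 + 5926741·5514345
So 1 = (-1466428)·22286873 + (5926741)·5514345.

1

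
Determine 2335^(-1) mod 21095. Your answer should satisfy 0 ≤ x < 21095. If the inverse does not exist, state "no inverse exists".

Euclidean algorithm on 21095, 2335:
21095 = 9*2335 + 80
2335 = 29*80 + 15
80 = 5*15 + 5
15 = 3*5 + 0
Since gcd = 5 > 1, 2335 is not a unit mod 21095.

no inverse exists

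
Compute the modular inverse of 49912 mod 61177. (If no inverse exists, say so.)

gcd(61177, 49912) by repeated division:
61177 = 1·49912 + 11265
49912 = 4·11265 + 4852
11265 = 2·4852 + 1561
4852 = 3·1561 + 169
1561 = 9·169 + 40
169 = 4·40 + 9
40 = 4·9 + 4
9 = 2·4 + 1
4 = 4·1 + 0
Since gcd(49912, 61177) = 1, back-substitute to write 1 as a combination:
1 = 9 − 2·4
1 = −2·40 + 9·9
1 = 9·169 − 38·40
1 = −38·1561 + 351·169
1 = 351·4852 − 1091·1561
1 = −1091·11265 + 2533·4852
1 = 2533·49912 − 11223·11265
1 = −11223·61177 + 13756·49912
So 49912·13756 ≡ 1 (mod 61177).

13756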